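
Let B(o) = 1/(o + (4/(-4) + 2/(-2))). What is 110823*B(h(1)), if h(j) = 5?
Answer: 36941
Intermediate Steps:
B(o) = 1/(-2 + o) (B(o) = 1/(o + (4*(-¼) + 2*(-½))) = 1/(o + (-1 - 1)) = 1/(o - 2) = 1/(-2 + o))
110823*B(h(1)) = 110823/(-2 + 5) = 110823/3 = 110823*(⅓) = 36941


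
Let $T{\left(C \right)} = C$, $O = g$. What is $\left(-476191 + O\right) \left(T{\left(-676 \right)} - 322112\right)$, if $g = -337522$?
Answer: $262656791844$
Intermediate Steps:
$O = -337522$
$\left(-476191 + O\right) \left(T{\left(-676 \right)} - 322112\right) = \left(-476191 - 337522\right) \left(-676 - 322112\right) = \left(-813713\right) \left(-322788\right) = 262656791844$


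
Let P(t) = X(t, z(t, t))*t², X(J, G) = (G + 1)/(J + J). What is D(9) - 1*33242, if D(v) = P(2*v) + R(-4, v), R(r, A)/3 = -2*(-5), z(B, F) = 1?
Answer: -33194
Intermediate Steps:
X(J, G) = (1 + G)/(2*J) (X(J, G) = (1 + G)/((2*J)) = (1 + G)*(1/(2*J)) = (1 + G)/(2*J))
R(r, A) = 30 (R(r, A) = 3*(-2*(-5)) = 3*10 = 30)
P(t) = t (P(t) = ((1 + 1)/(2*t))*t² = ((½)*2/t)*t² = t²/t = t)
D(v) = 30 + 2*v (D(v) = 2*v + 30 = 30 + 2*v)
D(9) - 1*33242 = (30 + 2*9) - 1*33242 = (30 + 18) - 33242 = 48 - 33242 = -33194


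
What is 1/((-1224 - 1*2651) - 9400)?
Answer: -1/13275 ≈ -7.5330e-5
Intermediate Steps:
1/((-1224 - 1*2651) - 9400) = 1/((-1224 - 2651) - 9400) = 1/(-3875 - 9400) = 1/(-13275) = -1/13275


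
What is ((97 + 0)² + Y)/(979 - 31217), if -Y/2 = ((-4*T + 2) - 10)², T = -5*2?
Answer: -7361/30238 ≈ -0.24344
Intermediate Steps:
T = -10
Y = -2048 (Y = -2*((-4*(-10) + 2) - 10)² = -2*((40 + 2) - 10)² = -2*(42 - 10)² = -2*32² = -2*1024 = -2048)
((97 + 0)² + Y)/(979 - 31217) = ((97 + 0)² - 2048)/(979 - 31217) = (97² - 2048)/(-30238) = (9409 - 2048)*(-1/30238) = 7361*(-1/30238) = -7361/30238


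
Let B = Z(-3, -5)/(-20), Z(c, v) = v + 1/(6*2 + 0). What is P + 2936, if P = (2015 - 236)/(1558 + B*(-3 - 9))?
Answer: 30449372/10367 ≈ 2937.1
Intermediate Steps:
Z(c, v) = 1/12 + v (Z(c, v) = v + 1/(12 + 0) = v + 1/12 = 1/12 + v)
B = 59/240 (B = (1/12 - 5)/(-20) = -59/12*(-1/20) = 59/240 ≈ 0.24583)
P = 11860/10367 (P = (2015 - 236)/(1558 + 59*(-3 - 9)/240) = 1779/(1558 + (59/240)*(-12)) = 1779/(1558 - 59/20) = 1779/(31101/20) = 1779*(20/31101) = 11860/10367 ≈ 1.1440)
P + 2936 = 11860/10367 + 2936 = 30449372/10367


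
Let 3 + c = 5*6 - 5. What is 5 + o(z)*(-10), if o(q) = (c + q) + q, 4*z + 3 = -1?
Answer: -195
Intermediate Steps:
z = -1 (z = -3/4 + (1/4)*(-1) = -3/4 - 1/4 = -1)
c = 22 (c = -3 + (5*6 - 5) = -3 + (30 - 5) = -3 + 25 = 22)
o(q) = 22 + 2*q (o(q) = (22 + q) + q = 22 + 2*q)
5 + o(z)*(-10) = 5 + (22 + 2*(-1))*(-10) = 5 + (22 - 2)*(-10) = 5 + 20*(-10) = 5 - 200 = -195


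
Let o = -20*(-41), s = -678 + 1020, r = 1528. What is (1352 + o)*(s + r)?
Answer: 4061640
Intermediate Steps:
s = 342
o = 820
(1352 + o)*(s + r) = (1352 + 820)*(342 + 1528) = 2172*1870 = 4061640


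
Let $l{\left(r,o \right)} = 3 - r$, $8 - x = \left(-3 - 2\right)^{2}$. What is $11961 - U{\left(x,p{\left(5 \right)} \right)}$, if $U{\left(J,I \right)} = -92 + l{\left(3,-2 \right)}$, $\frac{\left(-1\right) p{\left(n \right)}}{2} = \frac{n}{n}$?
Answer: $12053$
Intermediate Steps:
$p{\left(n \right)} = -2$ ($p{\left(n \right)} = - 2 \frac{n}{n} = \left(-2\right) 1 = -2$)
$x = -17$ ($x = 8 - \left(-3 - 2\right)^{2} = 8 - \left(-5\right)^{2} = 8 - 25 = -17$)
$U{\left(J,I \right)} = -92$ ($U{\left(J,I \right)} = -92 + \left(3 - 3\right) = -92 + 0 = -92$)
$11961 - U{\left(x,p{\left(5 \right)} \right)} = 11961 - -92 = 11961 + 92 = 12053$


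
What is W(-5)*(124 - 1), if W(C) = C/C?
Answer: 123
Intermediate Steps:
W(C) = 1
W(-5)*(124 - 1) = 1*(124 - 1) = 1*123 = 123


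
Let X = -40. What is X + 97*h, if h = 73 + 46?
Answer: 11503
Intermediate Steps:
h = 119
X + 97*h = -40 + 97*119 = -40 + 11543 = 11503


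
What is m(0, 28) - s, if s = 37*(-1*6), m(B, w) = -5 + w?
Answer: 245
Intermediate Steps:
s = -222 (s = 37*(-6) = -222)
m(0, 28) - s = (-5 + 28) - 1*(-222) = 23 + 222 = 245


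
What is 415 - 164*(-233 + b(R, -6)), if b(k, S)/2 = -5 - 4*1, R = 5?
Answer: 41579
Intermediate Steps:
b(k, S) = -18 (b(k, S) = 2*(-5 - 4*1) = 2*(-5 - 4) = 2*(-9) = -18)
415 - 164*(-233 + b(R, -6)) = 415 - 164*(-233 - 18) = 415 - 164*(-251) = 415 + 41164 = 41579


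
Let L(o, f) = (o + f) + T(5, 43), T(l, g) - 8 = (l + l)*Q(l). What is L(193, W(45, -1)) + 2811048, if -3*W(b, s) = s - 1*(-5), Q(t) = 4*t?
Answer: 8434343/3 ≈ 2.8114e+6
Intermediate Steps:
T(l, g) = 8 + 8*l**2 (T(l, g) = 8 + (l + l)*(4*l) = 8 + (2*l)*(4*l) = 8 + 8*l**2)
W(b, s) = -5/3 - s/3 (W(b, s) = -(s - 1*(-5))/3 = -(s + 5)/3 = -(5 + s)/3 = -5/3 - s/3)
L(o, f) = 208 + f + o (L(o, f) = (o + f) + (8 + 8*5**2) = (f + o) + (8 + 8*25) = (f + o) + (8 + 200) = (f + o) + 208 = 208 + f + o)
L(193, W(45, -1)) + 2811048 = (208 + (-5/3 - 1/3*(-1)) + 193) + 2811048 = (208 + (-5/3 + 1/3) + 193) + 2811048 = (208 - 4/3 + 193) + 2811048 = 1199/3 + 2811048 = 8434343/3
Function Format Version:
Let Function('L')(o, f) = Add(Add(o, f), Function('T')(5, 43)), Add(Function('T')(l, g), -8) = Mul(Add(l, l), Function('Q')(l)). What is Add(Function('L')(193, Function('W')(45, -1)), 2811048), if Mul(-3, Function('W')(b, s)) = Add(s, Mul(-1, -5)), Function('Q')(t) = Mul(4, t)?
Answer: Rational(8434343, 3) ≈ 2.8114e+6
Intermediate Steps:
Function('T')(l, g) = Add(8, Mul(8, Pow(l, 2))) (Function('T')(l, g) = Add(8, Mul(Add(l, l), Mul(4, l))) = Add(8, Mul(Mul(2, l), Mul(4, l))) = Add(8, Mul(8, Pow(l, 2))))
Function('W')(b, s) = Add(Rational(-5, 3), Mul(Rational(-1, 3), s)) (Function('W')(b, s) = Mul(Rational(-1, 3), Add(s, Mul(-1, -5))) = Mul(Rational(-1, 3), Add(s, 5)) = Mul(Rational(-1, 3), Add(5, s)) = Add(Rational(-5, 3), Mul(Rational(-1, 3), s)))
Function('L')(o, f) = Add(208, f, o) (Function('L')(o, f) = Add(Add(o, f), Add(8, Mul(8, Pow(5, 2)))) = Add(Add(f, o), Add(8, Mul(8, 25))) = Add(Add(f, o), Add(8, 200)) = Add(Add(f, o), 208) = Add(208, f, o))
Add(Function('L')(193, Function('W')(45, -1)), 2811048) = Add(Add(208, Add(Rational(-5, 3), Mul(Rational(-1, 3), -1)), 193), 2811048) = Add(Add(208, Add(Rational(-5, 3), Rational(1, 3)), 193), 2811048) = Add(Add(208, Rational(-4, 3), 193), 2811048) = Add(Rational(1199, 3), 2811048) = Rational(8434343, 3)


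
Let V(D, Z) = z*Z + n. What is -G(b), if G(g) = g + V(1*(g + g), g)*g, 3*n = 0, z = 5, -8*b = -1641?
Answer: -13477533/64 ≈ -2.1059e+5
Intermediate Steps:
b = 1641/8 (b = -⅛*(-1641) = 1641/8 ≈ 205.13)
n = 0 (n = (⅓)*0 = 0)
V(D, Z) = 5*Z (V(D, Z) = 5*Z + 0 = 5*Z)
G(g) = g + 5*g² (G(g) = g + (5*g)*g = g + 5*g²)
-G(b) = -1641*(1 + 5*(1641/8))/8 = -1641*(1 + 8205/8)/8 = -1641*8213/(8*8) = -1*13477533/64 = -13477533/64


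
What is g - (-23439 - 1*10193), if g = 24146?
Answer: 57778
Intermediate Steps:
g - (-23439 - 1*10193) = 24146 - (-23439 - 1*10193) = 24146 - (-23439 - 10193) = 24146 - 1*(-33632) = 24146 + 33632 = 57778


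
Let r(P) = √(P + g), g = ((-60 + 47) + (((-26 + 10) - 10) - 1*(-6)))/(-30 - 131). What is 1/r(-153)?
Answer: -I*√39606/2460 ≈ -0.080899*I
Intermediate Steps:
g = 33/161 (g = (-13 + ((-16 - 10) + 6))/(-161) = (-13 + (-26 + 6))*(-1/161) = (-13 - 20)*(-1/161) = -33*(-1/161) = 33/161 ≈ 0.20497)
r(P) = √(33/161 + P) (r(P) = √(P + 33/161) = √(33/161 + P))
1/r(-153) = 1/(√(5313 + 25921*(-153))/161) = 1/(√(5313 - 3965913)/161) = 1/(√(-3960600)/161) = 1/((10*I*√39606)/161) = 1/(10*I*√39606/161) = -I*√39606/2460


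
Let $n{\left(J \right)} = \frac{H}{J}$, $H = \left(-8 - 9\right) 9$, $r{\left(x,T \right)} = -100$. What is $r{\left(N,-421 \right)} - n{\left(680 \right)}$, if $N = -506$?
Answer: $- \frac{3991}{40} \approx -99.775$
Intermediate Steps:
$H = -153$ ($H = \left(-17\right) 9 = -153$)
$n{\left(J \right)} = - \frac{153}{J}$
$r{\left(N,-421 \right)} - n{\left(680 \right)} = -100 - - \frac{153}{680} = -100 - \left(-153\right) \frac{1}{680} = -100 - - \frac{9}{40} = -100 + \frac{9}{40} = - \frac{3991}{40}$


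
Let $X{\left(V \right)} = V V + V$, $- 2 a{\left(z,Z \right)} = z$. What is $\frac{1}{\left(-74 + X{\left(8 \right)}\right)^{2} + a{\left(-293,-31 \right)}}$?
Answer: $\frac{2}{301} \approx 0.0066445$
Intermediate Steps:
$a{\left(z,Z \right)} = - \frac{z}{2}$
$X{\left(V \right)} = V + V^{2}$ ($X{\left(V \right)} = V^{2} + V = V + V^{2}$)
$\frac{1}{\left(-74 + X{\left(8 \right)}\right)^{2} + a{\left(-293,-31 \right)}} = \frac{1}{\left(-74 + 8 \left(1 + 8\right)\right)^{2} - - \frac{293}{2}} = \frac{1}{\left(-74 + 8 \cdot 9\right)^{2} + \frac{293}{2}} = \frac{1}{\left(-74 + 72\right)^{2} + \frac{293}{2}} = \frac{1}{\left(-2\right)^{2} + \frac{293}{2}} = \frac{1}{4 + \frac{293}{2}} = \frac{1}{\frac{301}{2}} = \frac{2}{301}$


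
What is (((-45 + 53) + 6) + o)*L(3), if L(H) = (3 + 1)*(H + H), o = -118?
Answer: -2496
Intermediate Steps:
L(H) = 8*H (L(H) = 4*(2*H) = 8*H)
(((-45 + 53) + 6) + o)*L(3) = (((-45 + 53) + 6) - 118)*(8*3) = ((8 + 6) - 118)*24 = (14 - 118)*24 = -104*24 = -2496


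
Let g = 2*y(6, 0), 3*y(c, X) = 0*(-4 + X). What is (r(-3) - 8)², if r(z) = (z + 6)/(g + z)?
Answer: 81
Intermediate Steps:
y(c, X) = 0 (y(c, X) = (0*(-4 + X))/3 = (⅓)*0 = 0)
g = 0 (g = 2*0 = 0)
r(z) = (6 + z)/z (r(z) = (z + 6)/(0 + z) = (6 + z)/z)
(r(-3) - 8)² = ((6 - 3)/(-3) - 8)² = (-⅓*3 - 8)² = (-1 - 8)² = (-9)² = 81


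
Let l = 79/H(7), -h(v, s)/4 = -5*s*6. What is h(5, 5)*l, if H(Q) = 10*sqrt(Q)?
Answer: 4740*sqrt(7)/7 ≈ 1791.6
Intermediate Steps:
h(v, s) = 120*s (h(v, s) = -4*(-5*s)*6 = -(-120)*s = 120*s)
l = 79*sqrt(7)/70 (l = 79/((10*sqrt(7))) = 79*(sqrt(7)/70) = 79*sqrt(7)/70 ≈ 2.9859)
h(5, 5)*l = (120*5)*(79*sqrt(7)/70) = 600*(79*sqrt(7)/70) = 4740*sqrt(7)/7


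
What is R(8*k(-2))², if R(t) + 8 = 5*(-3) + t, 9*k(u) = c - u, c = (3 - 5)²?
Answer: 2809/9 ≈ 312.11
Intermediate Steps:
c = 4 (c = (-2)² = 4)
k(u) = 4/9 - u/9 (k(u) = (4 - u)/9 = 4/9 - u/9)
R(t) = -23 + t (R(t) = -8 + (5*(-3) + t) = -8 + (-15 + t) = -23 + t)
R(8*k(-2))² = (-23 + 8*(4/9 - ⅑*(-2)))² = (-23 + 8*(4/9 + 2/9))² = (-23 + 8*(⅔))² = (-23 + 16/3)² = (-53/3)² = 2809/9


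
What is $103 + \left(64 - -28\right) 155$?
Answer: $14363$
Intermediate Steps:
$103 + \left(64 - -28\right) 155 = 103 + \left(64 + 28\right) 155 = 103 + 92 \cdot 155 = 103 + 14260 = 14363$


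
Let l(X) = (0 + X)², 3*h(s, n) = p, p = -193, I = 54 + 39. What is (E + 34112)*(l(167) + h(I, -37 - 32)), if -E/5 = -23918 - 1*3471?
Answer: 4759604006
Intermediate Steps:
I = 93
h(s, n) = -193/3 (h(s, n) = (⅓)*(-193) = -193/3)
l(X) = X²
E = 136945 (E = -5*(-23918 - 1*3471) = -5*(-23918 - 3471) = -5*(-27389) = 136945)
(E + 34112)*(l(167) + h(I, -37 - 32)) = (136945 + 34112)*(167² - 193/3) = 171057*(27889 - 193/3) = 171057*(83474/3) = 4759604006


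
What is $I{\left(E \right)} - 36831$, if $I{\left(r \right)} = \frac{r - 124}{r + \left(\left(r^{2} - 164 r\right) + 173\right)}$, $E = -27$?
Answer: $- \frac{195314944}{5303} \approx -36831.0$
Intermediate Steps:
$I{\left(r \right)} = \frac{-124 + r}{173 + r^{2} - 163 r}$ ($I{\left(r \right)} = \frac{-124 + r}{r + \left(173 + r^{2} - 164 r\right)} = \frac{-124 + r}{173 + r^{2} - 163 r}$)
$I{\left(E \right)} - 36831 = \frac{-124 - 27}{173 + \left(-27\right)^{2} - -4401} - 36831 = \frac{1}{173 + 729 + 4401} \left(-151\right) - 36831 = \frac{1}{5303} \left(-151\right) - 36831 = - \frac{151}{5303} - 36831 = - \frac{195314944}{5303}$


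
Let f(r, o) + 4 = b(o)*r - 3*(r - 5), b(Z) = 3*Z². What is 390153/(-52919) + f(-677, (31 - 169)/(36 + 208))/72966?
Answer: -422619611274929/57471406930536 ≈ -7.3536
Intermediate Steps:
f(r, o) = 11 - 3*r + 3*r*o² (f(r, o) = -4 + ((3*o²)*r - 3*(r - 5)) = -4 + (3*r*o² - 3*(-5 + r)) = -4 + (3*r*o² + (15 - 3*r)) = -4 + (15 - 3*r + 3*r*o²) = 11 - 3*r + 3*r*o²)
390153/(-52919) + f(-677, (31 - 169)/(36 + 208))/72966 = 390153/(-52919) + (11 - 3*(-677) + 3*(-677)*((31 - 169)/(36 + 208))²)/72966 = 390153*(-1/52919) + (11 + 2031 + 3*(-677)*(-138/244)²)*(1/72966) = -390153/52919 + (11 + 2031 + 3*(-677)*(-138*1/244)²)*(1/72966) = -390153/52919 + (11 + 2031 + 3*(-677)*(-69/122)²)*(1/72966) = -390153/52919 + (11 + 2031 + 3*(-677)*(4761/14884))*(1/72966) = -390153/52919 + (11 + 2031 - 9669591/14884)*(1/72966) = -390153/52919 + (20723537/14884)*(1/72966) = -390153/52919 + 20723537/1086025944 = -422619611274929/57471406930536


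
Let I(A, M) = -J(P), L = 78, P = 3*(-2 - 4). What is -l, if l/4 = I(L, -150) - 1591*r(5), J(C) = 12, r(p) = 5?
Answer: 31868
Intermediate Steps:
P = -18 (P = 3*(-6) = -18)
I(A, M) = -12 (I(A, M) = -1*12 = -12)
l = -31868 (l = 4*(-12 - 1591*5) = 4*(-12 - 1*7955) = 4*(-12 - 7955) = 4*(-7967) = -31868)
-l = -1*(-31868) = 31868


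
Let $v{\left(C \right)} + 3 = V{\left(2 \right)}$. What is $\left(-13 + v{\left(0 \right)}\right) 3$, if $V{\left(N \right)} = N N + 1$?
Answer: $-33$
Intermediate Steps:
$V{\left(N \right)} = 1 + N^{2}$ ($V{\left(N \right)} = N^{2} + 1 = 1 + N^{2}$)
$v{\left(C \right)} = 2$ ($v{\left(C \right)} = -3 + \left(1 + 2^{2}\right) = -3 + \left(1 + 4\right) = -3 + 5 = 2$)
$\left(-13 + v{\left(0 \right)}\right) 3 = \left(-13 + 2\right) 3 = \left(-11\right) 3 = -33$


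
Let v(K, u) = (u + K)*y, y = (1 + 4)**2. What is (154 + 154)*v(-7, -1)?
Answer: -61600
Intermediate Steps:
y = 25 (y = 5**2 = 25)
v(K, u) = 25*K + 25*u (v(K, u) = (u + K)*25 = (K + u)*25 = 25*K + 25*u)
(154 + 154)*v(-7, -1) = (154 + 154)*(25*(-7) + 25*(-1)) = 308*(-175 - 25) = 308*(-200) = -61600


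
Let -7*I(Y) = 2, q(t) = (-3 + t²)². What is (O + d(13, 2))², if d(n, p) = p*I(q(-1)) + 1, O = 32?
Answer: 51529/49 ≈ 1051.6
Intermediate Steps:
I(Y) = -2/7 (I(Y) = -⅐*2 = -2/7)
d(n, p) = 1 - 2*p/7 (d(n, p) = p*(-2/7) + 1 = -2*p/7 + 1 = 1 - 2*p/7)
(O + d(13, 2))² = (32 + (1 - 2/7*2))² = (32 + (1 - 4/7))² = (32 + 3/7)² = (227/7)² = 51529/49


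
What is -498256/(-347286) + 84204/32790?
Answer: 3798390382/948958995 ≈ 4.0027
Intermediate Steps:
-498256/(-347286) + 84204/32790 = -498256*(-1/347286) + 84204*(1/32790) = 249128/173643 + 14034/5465 = 3798390382/948958995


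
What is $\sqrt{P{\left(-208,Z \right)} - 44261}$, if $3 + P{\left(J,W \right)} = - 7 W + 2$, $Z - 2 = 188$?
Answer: $2 i \sqrt{11398} \approx 213.52 i$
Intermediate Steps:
$Z = 190$ ($Z = 2 + 188 = 190$)
$P{\left(J,W \right)} = -1 - 7 W$ ($P{\left(J,W \right)} = -3 - \left(-2 + 7 W\right) = -1 - 7 W$)
$\sqrt{P{\left(-208,Z \right)} - 44261} = \sqrt{\left(-1 - 1330\right) - 44261} = \sqrt{-1331 - 44261} = \sqrt{-45592} = 2 i \sqrt{11398}$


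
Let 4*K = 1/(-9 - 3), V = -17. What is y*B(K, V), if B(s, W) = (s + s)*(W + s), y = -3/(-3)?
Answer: 817/1152 ≈ 0.70920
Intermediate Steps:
K = -1/48 (K = 1/(4*(-9 - 3)) = (¼)/(-12) = (¼)*(-1/12) = -1/48 ≈ -0.020833)
y = 1 (y = -3*(-⅓) = 1)
B(s, W) = 2*s*(W + s) (B(s, W) = (2*s)*(W + s) = 2*s*(W + s))
y*B(K, V) = 1*(2*(-1/48)*(-17 - 1/48)) = 1*(2*(-1/48)*(-817/48)) = 1*(817/1152) = 817/1152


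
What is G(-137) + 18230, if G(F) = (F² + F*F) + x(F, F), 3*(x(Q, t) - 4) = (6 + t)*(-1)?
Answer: 167447/3 ≈ 55816.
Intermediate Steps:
x(Q, t) = 2 - t/3 (x(Q, t) = 4 + ((6 + t)*(-1))/3 = 4 + (-6 - t)/3 = 4 + (-2 - t/3) = 2 - t/3)
G(F) = 2 + 2*F² - F/3 (G(F) = (F² + F*F) + (2 - F/3) = (F² + F²) + (2 - F/3) = 2*F² + (2 - F/3) = 2 + 2*F² - F/3)
G(-137) + 18230 = (2 + 2*(-137)² - ⅓*(-137)) + 18230 = (2 + 2*18769 + 137/3) + 18230 = (2 + 37538 + 137/3) + 18230 = 112757/3 + 18230 = 167447/3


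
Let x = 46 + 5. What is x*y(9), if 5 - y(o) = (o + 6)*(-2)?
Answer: 1785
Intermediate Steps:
y(o) = 17 + 2*o (y(o) = 5 - (o + 6)*(-2) = 5 - (6 + o)*(-2) = 5 - (-12 - 2*o) = 5 + (12 + 2*o) = 17 + 2*o)
x = 51
x*y(9) = 51*(17 + 2*9) = 51*(17 + 18) = 51*35 = 1785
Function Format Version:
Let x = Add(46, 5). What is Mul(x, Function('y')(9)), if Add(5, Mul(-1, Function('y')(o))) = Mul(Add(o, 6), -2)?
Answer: 1785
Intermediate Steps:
Function('y')(o) = Add(17, Mul(2, o)) (Function('y')(o) = Add(5, Mul(-1, Mul(Add(o, 6), -2))) = Add(5, Mul(-1, Mul(Add(6, o), -2))) = Add(5, Mul(-1, Add(-12, Mul(-2, o)))) = Add(5, Add(12, Mul(2, o))) = Add(17, Mul(2, o)))
x = 51
Mul(x, Function('y')(9)) = Mul(51, Add(17, Mul(2, 9))) = Mul(51, Add(17, 18)) = Mul(51, 35) = 1785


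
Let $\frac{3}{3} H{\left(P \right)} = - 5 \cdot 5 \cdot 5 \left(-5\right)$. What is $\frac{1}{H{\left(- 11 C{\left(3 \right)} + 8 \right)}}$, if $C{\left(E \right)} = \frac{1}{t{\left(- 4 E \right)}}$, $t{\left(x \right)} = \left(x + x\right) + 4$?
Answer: $\frac{1}{625} \approx 0.0016$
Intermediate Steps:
$t{\left(x \right)} = 4 + 2 x$ ($t{\left(x \right)} = 2 x + 4 = 4 + 2 x$)
$C{\left(E \right)} = \frac{1}{4 - 8 E}$ ($C{\left(E \right)} = \frac{1}{4 + 2 \left(- 4 E\right)} = \frac{1}{4 - 8 E}$)
$H{\left(P \right)} = 625$ ($H{\left(P \right)} = - 5 \cdot 5 \cdot 5 \left(-5\right) = \left(-5\right) 25 \left(-5\right) = \left(-125\right) \left(-5\right) = 625$)
$\frac{1}{H{\left(- 11 C{\left(3 \right)} + 8 \right)}} = \frac{1}{625}$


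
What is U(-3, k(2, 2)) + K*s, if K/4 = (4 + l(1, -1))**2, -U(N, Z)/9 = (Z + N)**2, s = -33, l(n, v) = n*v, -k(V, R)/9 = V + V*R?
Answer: -30429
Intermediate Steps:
k(V, R) = -9*V - 9*R*V (k(V, R) = -9*(V + V*R) = -9*(V + R*V) = -9*V - 9*R*V)
U(N, Z) = -9*(N + Z)**2 (U(N, Z) = -9*(Z + N)**2 = -9*(N + Z)**2)
K = 36 (K = 4*(4 + 1*(-1))**2 = 4*(4 - 1)**2 = 4*3**2 = 4*9 = 36)
U(-3, k(2, 2)) + K*s = -9*(-3 - 9*2*(1 + 2))**2 + 36*(-33) = -9*(-3 - 9*2*3)**2 - 1188 = -9*(-3 - 54)**2 - 1188 = -9*(-57)**2 - 1188 = -9*3249 - 1188 = -29241 - 1188 = -30429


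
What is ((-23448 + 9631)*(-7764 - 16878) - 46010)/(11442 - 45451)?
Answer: -4794824/479 ≈ -10010.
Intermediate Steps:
((-23448 + 9631)*(-7764 - 16878) - 46010)/(11442 - 45451) = (-13817*(-24642) - 46010)/(-34009) = (340478514 - 46010)*(-1/34009) = 340432504*(-1/34009) = -4794824/479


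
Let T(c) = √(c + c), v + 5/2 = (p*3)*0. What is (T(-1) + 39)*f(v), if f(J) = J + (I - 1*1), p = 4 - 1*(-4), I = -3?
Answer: -507/2 - 13*I*√2/2 ≈ -253.5 - 9.1924*I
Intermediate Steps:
p = 8 (p = 4 + 4 = 8)
v = -5/2 (v = -5/2 + (8*3)*0 = -5/2 + 24*0 = -5/2 + 0 = -5/2 ≈ -2.5000)
T(c) = √2*√c (T(c) = √(2*c) = √2*√c)
f(J) = -4 + J (f(J) = J + (-3 - 1*1) = J + (-3 - 1) = J - 4 = -4 + J)
(T(-1) + 39)*f(v) = (√2*√(-1) + 39)*(-4 - 5/2) = (√2*I + 39)*(-13/2) = (I*√2 + 39)*(-13/2) = (39 + I*√2)*(-13/2) = -507/2 - 13*I*√2/2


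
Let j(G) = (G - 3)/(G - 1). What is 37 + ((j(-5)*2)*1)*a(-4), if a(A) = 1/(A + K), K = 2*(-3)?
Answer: 551/15 ≈ 36.733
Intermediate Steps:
K = -6
j(G) = (-3 + G)/(-1 + G)
a(A) = 1/(-6 + A) (a(A) = 1/(A - 6) = 1/(-6 + A))
37 + ((j(-5)*2)*1)*a(-4) = 37 + ((((-3 - 5)/(-1 - 5))*2)*1)/(-6 - 4) = 37 + (((-8/(-6))*2)*1)/(-10) = 37 + ((-1/6*(-8)*2)*1)*(-1/10) = 37 + (((4/3)*2)*1)*(-1/10) = 37 + ((8/3)*1)*(-1/10) = 37 + (8/3)*(-1/10) = 37 - 4/15 = 551/15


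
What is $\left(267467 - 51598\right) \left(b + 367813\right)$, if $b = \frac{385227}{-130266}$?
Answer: $\frac{1149218030328771}{14474} \approx 7.9399 \cdot 10^{10}$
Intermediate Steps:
$b = - \frac{42803}{14474}$ ($b = 385227 \left(- \frac{1}{130266}\right) = - \frac{42803}{14474} \approx -2.9572$)
$\left(267467 - 51598\right) \left(b + 367813\right) = \left(267467 - 51598\right) \left(- \frac{42803}{14474} + 367813\right) = 215869 \cdot \frac{5323682559}{14474} = \frac{1149218030328771}{14474}$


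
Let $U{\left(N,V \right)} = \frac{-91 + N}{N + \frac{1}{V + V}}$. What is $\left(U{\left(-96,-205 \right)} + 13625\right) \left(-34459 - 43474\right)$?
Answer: $- \frac{41800946200235}{39361} \approx -1.062 \cdot 10^{9}$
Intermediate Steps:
$U{\left(N,V \right)} = \frac{-91 + N}{N + \frac{1}{2 V}}$
$\left(U{\left(-96,-205 \right)} + 13625\right) \left(-34459 - 43474\right) = \left(2 \left(-205\right) \frac{1}{1 + 2 \left(-96\right) \left(-205\right)} \left(-91 - 96\right) + 13625\right) \left(-34459 - 43474\right) = \left(2 \left(-205\right) \frac{1}{1 + 39360} \left(-187\right) + 13625\right) \left(-77933\right) = \left(2 \left(-205\right) \frac{1}{39361} \left(-187\right) + 13625\right) \left(-77933\right) = \left(\frac{76670}{39361} + 13625\right) \left(-77933\right) = \frac{536370295}{39361} \left(-77933\right) = - \frac{41800946200235}{39361}$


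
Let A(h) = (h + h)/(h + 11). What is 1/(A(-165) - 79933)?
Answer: -7/559516 ≈ -1.2511e-5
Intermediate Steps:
A(h) = 2*h/(11 + h) (A(h) = (2*h)/(11 + h) = 2*h/(11 + h))
1/(A(-165) - 79933) = 1/(2*(-165)/(11 - 165) - 79933) = 1/(2*(-165)/(-154) - 79933) = 1/(2*(-165)*(-1/154) - 79933) = 1/(15/7 - 79933) = 1/(-559516/7) = -7/559516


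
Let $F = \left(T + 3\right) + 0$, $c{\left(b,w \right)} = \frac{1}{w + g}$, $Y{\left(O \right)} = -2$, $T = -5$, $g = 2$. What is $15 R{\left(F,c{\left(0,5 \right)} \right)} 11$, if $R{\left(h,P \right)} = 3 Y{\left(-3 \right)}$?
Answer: $-990$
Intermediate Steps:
$c{\left(b,w \right)} = \frac{1}{2 + w}$ ($c{\left(b,w \right)} = \frac{1}{w + 2} = \frac{1}{2 + w}$)
$F = -2$ ($F = \left(-5 + 3\right) + 0 = -2 + 0 = -2$)
$R{\left(h,P \right)} = -6$ ($R{\left(h,P \right)} = 3 \left(-2\right) = -6$)
$15 R{\left(F,c{\left(0,5 \right)} \right)} 11 = 15 \left(-6\right) 11 = \left(-90\right) 11 = -990$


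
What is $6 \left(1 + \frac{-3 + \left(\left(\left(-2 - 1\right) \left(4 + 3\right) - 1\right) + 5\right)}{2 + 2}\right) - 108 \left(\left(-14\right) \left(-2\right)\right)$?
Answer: $-3048$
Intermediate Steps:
$6 \left(1 + \frac{-3 + \left(\left(\left(-2 - 1\right) \left(4 + 3\right) - 1\right) + 5\right)}{2 + 2}\right) - 108 \left(\left(-14\right) \left(-2\right)\right) = 6 \left(1 + \frac{-3 + \left(\left(\left(-3\right) 7 - 1\right) + 5\right)}{4}\right) - 3024 = 6 \left(1 + \left(-3 + \left(\left(-21 - 1\right) + 5\right)\right) \frac{1}{4}\right) - 3024 = 6 \left(1 + \left(-3 + \left(-22 + 5\right)\right) \frac{1}{4}\right) - 3024 = 6 \left(1 + \left(-3 - 17\right) \frac{1}{4}\right) - 3024 = 6 \left(1 - 5\right) - 3024 = 6 \left(-4\right) - 3024 = -24 - 3024 = -3048$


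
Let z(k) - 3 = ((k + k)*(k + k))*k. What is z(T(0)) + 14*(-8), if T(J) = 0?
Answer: -109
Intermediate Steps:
z(k) = 3 + 4*k³ (z(k) = 3 + ((k + k)*(k + k))*k = 3 + ((2*k)*(2*k))*k = 3 + (4*k²)*k = 3 + 4*k³)
z(T(0)) + 14*(-8) = (3 + 4*0³) + 14*(-8) = (3 + 4*0) - 112 = (3 + 0) - 112 = 3 - 112 = -109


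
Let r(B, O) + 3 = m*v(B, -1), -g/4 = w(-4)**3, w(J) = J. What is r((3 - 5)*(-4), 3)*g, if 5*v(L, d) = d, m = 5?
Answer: -1024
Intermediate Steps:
v(L, d) = d/5
g = 256 (g = -4*(-4)**3 = -4*(-64) = 256)
r(B, O) = -4 (r(B, O) = -3 + 5*((1/5)*(-1)) = -3 + 5*(-1/5) = -3 - 1 = -4)
r((3 - 5)*(-4), 3)*g = -4*256 = -1024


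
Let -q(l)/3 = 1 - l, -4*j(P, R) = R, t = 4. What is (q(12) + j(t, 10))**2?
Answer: 3721/4 ≈ 930.25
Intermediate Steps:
j(P, R) = -R/4
q(l) = -3 + 3*l (q(l) = -3*(1 - l) = -3 + 3*l)
(q(12) + j(t, 10))**2 = ((-3 + 3*12) - 1/4*10)**2 = ((-3 + 36) - 5/2)**2 = (33 - 5/2)**2 = (61/2)**2 = 3721/4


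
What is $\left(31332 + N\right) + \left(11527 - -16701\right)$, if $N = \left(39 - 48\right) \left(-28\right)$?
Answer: $59812$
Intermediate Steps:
$N = 252$ ($N = \left(-9\right) \left(-28\right) = 252$)
$\left(31332 + N\right) + \left(11527 - -16701\right) = \left(31332 + 252\right) + \left(11527 - -16701\right) = 31584 + \left(11527 + 16701\right) = 31584 + 28228 = 59812$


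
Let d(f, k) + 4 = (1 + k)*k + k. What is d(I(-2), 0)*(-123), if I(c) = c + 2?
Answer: 492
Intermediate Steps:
I(c) = 2 + c
d(f, k) = -4 + k + k*(1 + k) (d(f, k) = -4 + ((1 + k)*k + k) = -4 + (k*(1 + k) + k) = -4 + (k + k*(1 + k)) = -4 + k + k*(1 + k))
d(I(-2), 0)*(-123) = (-4 + 0² + 2*0)*(-123) = (-4 + 0 + 0)*(-123) = -4*(-123) = 492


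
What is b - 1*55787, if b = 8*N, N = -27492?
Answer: -275723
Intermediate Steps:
b = -219936 (b = 8*(-27492) = -219936)
b - 1*55787 = -219936 - 1*55787 = -219936 - 55787 = -275723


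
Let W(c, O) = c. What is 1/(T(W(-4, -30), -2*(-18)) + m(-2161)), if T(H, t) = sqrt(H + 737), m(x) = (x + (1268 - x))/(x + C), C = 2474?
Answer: -396884/70203453 + 97969*sqrt(733)/70203453 ≈ 0.032128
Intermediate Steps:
m(x) = 1268/(2474 + x) (m(x) = (x + (1268 - x))/(x + 2474) = 1268/(2474 + x))
T(H, t) = sqrt(737 + H)
1/(T(W(-4, -30), -2*(-18)) + m(-2161)) = 1/(sqrt(737 - 4) + 1268/(2474 - 2161)) = 1/(sqrt(733) + 1268/313) = 1/(1268/313 + sqrt(733))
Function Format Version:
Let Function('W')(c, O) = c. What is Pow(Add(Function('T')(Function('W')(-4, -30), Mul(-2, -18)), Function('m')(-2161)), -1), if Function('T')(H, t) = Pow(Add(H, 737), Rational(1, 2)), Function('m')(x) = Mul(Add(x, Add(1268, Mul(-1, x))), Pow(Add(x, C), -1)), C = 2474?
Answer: Add(Rational(-396884, 70203453), Mul(Rational(97969, 70203453), Pow(733, Rational(1, 2)))) ≈ 0.032128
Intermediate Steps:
Function('m')(x) = Mul(1268, Pow(Add(2474, x), -1)) (Function('m')(x) = Mul(Add(x, Add(1268, Mul(-1, x))), Pow(Add(x, 2474), -1)) = Mul(1268, Pow(Add(2474, x), -1)))
Function('T')(H, t) = Pow(Add(737, H), Rational(1, 2))
Pow(Add(Function('T')(Function('W')(-4, -30), Mul(-2, -18)), Function('m')(-2161)), -1) = Pow(Add(Pow(Add(737, -4), Rational(1, 2)), Mul(1268, Pow(Add(2474, -2161), -1))), -1) = Pow(Add(Pow(733, Rational(1, 2)), Mul(1268, Pow(313, -1))), -1) = Pow(Add(Pow(733, Rational(1, 2)), Mul(1268, Rational(1, 313))), -1) = Pow(Add(Pow(733, Rational(1, 2)), Rational(1268, 313)), -1) = Pow(Add(Rational(1268, 313), Pow(733, Rational(1, 2))), -1)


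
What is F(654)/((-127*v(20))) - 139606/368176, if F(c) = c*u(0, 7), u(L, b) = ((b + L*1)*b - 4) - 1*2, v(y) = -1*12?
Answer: 422545247/23379176 ≈ 18.074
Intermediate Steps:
v(y) = -12
u(L, b) = -6 + b*(L + b) (u(L, b) = ((b + L)*b - 4) - 2 = ((L + b)*b - 4) - 2 = (b*(L + b) - 4) - 2 = (-4 + b*(L + b)) - 2 = -6 + b*(L + b))
F(c) = 43*c (F(c) = c*(-6 + 7² + 0*7) = c*(-6 + 49 + 0) = c*43 = 43*c)
F(654)/((-127*v(20))) - 139606/368176 = (43*654)/((-127*(-12))) - 139606/368176 = 28122/1524 - 139606*1/368176 = 28122*(1/1524) - 69803/184088 = 4687/254 - 69803/184088 = 422545247/23379176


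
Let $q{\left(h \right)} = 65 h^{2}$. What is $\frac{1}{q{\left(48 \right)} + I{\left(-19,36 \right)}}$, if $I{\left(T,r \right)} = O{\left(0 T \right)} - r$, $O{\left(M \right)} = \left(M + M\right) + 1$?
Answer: $\frac{1}{149725} \approx 6.6789 \cdot 10^{-6}$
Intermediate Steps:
$O{\left(M \right)} = 1 + 2 M$ ($O{\left(M \right)} = 2 M + 1 = 1 + 2 M$)
$I{\left(T,r \right)} = 1 - r$ ($I{\left(T,r \right)} = \left(1 + 2 \cdot 0 T\right) - r = \left(1 + 2 \cdot 0\right) - r = \left(1 + 0\right) - r = 1 - r$)
$\frac{1}{q{\left(48 \right)} + I{\left(-19,36 \right)}} = \frac{1}{65 \cdot 48^{2} + \left(1 - 36\right)} = \frac{1}{65 \cdot 2304 + \left(1 - 36\right)} = \frac{1}{149760 - 35} = \frac{1}{149725}$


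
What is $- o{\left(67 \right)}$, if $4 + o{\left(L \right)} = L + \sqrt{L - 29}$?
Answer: $-63 - \sqrt{38} \approx -69.164$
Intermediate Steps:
$o{\left(L \right)} = -4 + L + \sqrt{-29 + L}$ ($o{\left(L \right)} = -4 + \left(L + \sqrt{L - 29}\right) = -4 + \left(L + \sqrt{-29 + L}\right) = -4 + L + \sqrt{-29 + L}$)
$- o{\left(67 \right)} = - (-4 + 67 + \sqrt{-29 + 67}) = - (-4 + 67 + \sqrt{38}) = - (63 + \sqrt{38}) = -63 - \sqrt{38}$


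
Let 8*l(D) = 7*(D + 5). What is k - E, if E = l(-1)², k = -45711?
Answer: -182893/4 ≈ -45723.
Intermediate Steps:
l(D) = 35/8 + 7*D/8 (l(D) = (7*(D + 5))/8 = (7*(5 + D))/8 = (35 + 7*D)/8 = 35/8 + 7*D/8)
E = 49/4 (E = (35/8 + (7/8)*(-1))² = (35/8 - 7/8)² = (7/2)² = 49/4 ≈ 12.250)
k - E = -45711 - 1*49/4 = -45711 - 49/4 = -182893/4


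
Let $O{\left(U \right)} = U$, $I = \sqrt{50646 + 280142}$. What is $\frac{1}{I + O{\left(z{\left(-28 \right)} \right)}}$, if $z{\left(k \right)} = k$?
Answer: $\frac{7}{82501} + \frac{\sqrt{82697}}{165002} \approx 0.0018277$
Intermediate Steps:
$I = 2 \sqrt{82697}$ ($I = \sqrt{330788} = 2 \sqrt{82697} \approx 575.14$)
$\frac{1}{I + O{\left(z{\left(-28 \right)} \right)}} = \frac{1}{2 \sqrt{82697} - 28} = \frac{1}{-28 + 2 \sqrt{82697}}$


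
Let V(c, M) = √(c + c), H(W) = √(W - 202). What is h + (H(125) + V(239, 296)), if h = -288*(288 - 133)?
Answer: -44640 + √478 + I*√77 ≈ -44618.0 + 8.775*I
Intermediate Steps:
H(W) = √(-202 + W)
V(c, M) = √2*√c (V(c, M) = √(2*c) = √2*√c)
h = -44640 (h = -288*155 = -44640)
h + (H(125) + V(239, 296)) = -44640 + (√(-202 + 125) + √2*√239) = -44640 + (√(-77) + √478) = -44640 + (I*√77 + √478) = -44640 + (√478 + I*√77) = -44640 + √478 + I*√77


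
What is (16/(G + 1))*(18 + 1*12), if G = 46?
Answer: 480/47 ≈ 10.213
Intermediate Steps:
(16/(G + 1))*(18 + 1*12) = (16/(46 + 1))*(18 + 1*12) = (16/47)*(18 + 12) = (16*(1/47))*30 = (16/47)*30 = 480/47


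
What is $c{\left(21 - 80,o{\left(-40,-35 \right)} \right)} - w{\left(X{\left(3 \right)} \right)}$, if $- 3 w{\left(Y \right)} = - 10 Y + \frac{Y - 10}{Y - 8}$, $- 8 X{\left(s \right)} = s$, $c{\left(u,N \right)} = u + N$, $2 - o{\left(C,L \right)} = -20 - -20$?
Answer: $- \frac{44491}{804} \approx -55.337$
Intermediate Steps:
$o{\left(C,L \right)} = 2$ ($o{\left(C,L \right)} = 2 - \left(-20 - -20\right) = 2 - \left(-20 + 20\right) = 2 - 0 = 2 + 0 = 2$)
$c{\left(u,N \right)} = N + u$
$X{\left(s \right)} = - \frac{s}{8}$
$w{\left(Y \right)} = \frac{10 Y}{3} - \frac{-10 + Y}{3 \left(-8 + Y\right)}$ ($w{\left(Y \right)} = - \frac{- 10 Y + \frac{Y - 10}{Y - 8}}{3} = - \frac{- 10 Y + \frac{-10 + Y}{-8 + Y}}{3} = \frac{10 Y}{3} - \frac{-10 + Y}{3 \left(-8 + Y\right)}$)
$c{\left(21 - 80,o{\left(-40,-35 \right)} \right)} - w{\left(X{\left(3 \right)} \right)} = \left(2 + \left(21 - 80\right)\right) - \frac{10 - 81 \left(\left(- \frac{1}{8}\right) 3\right) + 10 \left(\left(- \frac{1}{8}\right) 3\right)^{2}}{3 \left(-8 - \frac{3}{8}\right)} = \left(2 + \left(21 - 80\right)\right) - \frac{10 - - \frac{243}{8} + 10 \left(- \frac{3}{8}\right)^{2}}{3 \left(-8 - \frac{3}{8}\right)} = \left(2 - 59\right) - \frac{10 + \frac{243}{8} + 10 \cdot \frac{9}{64}}{3 \left(- \frac{67}{8}\right)} = -57 - \frac{1}{3} \left(- \frac{8}{67}\right) \left(10 + \frac{243}{8} + \frac{45}{32}\right) = -57 - \frac{1}{3} \left(- \frac{8}{67}\right) \frac{1337}{32} = -57 - - \frac{1337}{804} = -57 + \frac{1337}{804} = - \frac{44491}{804}$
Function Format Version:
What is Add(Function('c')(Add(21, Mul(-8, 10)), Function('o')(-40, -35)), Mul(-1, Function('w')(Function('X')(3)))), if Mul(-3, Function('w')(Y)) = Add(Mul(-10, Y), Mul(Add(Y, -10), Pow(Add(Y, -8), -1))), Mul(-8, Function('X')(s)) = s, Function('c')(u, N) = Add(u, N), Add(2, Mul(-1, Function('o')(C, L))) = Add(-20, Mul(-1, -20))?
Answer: Rational(-44491, 804) ≈ -55.337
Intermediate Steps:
Function('o')(C, L) = 2 (Function('o')(C, L) = Add(2, Mul(-1, Add(-20, Mul(-1, -20)))) = Add(2, Mul(-1, Add(-20, 20))) = Add(2, Mul(-1, 0)) = Add(2, 0) = 2)
Function('c')(u, N) = Add(N, u)
Function('X')(s) = Mul(Rational(-1, 8), s)
Function('w')(Y) = Add(Mul(Rational(10, 3), Y), Mul(Rational(-1, 3), Pow(Add(-8, Y), -1), Add(-10, Y))) (Function('w')(Y) = Mul(Rational(-1, 3), Add(Mul(-10, Y), Mul(Add(Y, -10), Pow(Add(Y, -8), -1)))) = Mul(Rational(-1, 3), Add(Mul(-10, Y), Mul(Add(-10, Y), Pow(Add(-8, Y), -1)))) = Mul(Rational(-1, 3), Add(Mul(-10, Y), Mul(Pow(Add(-8, Y), -1), Add(-10, Y)))) = Add(Mul(Rational(10, 3), Y), Mul(Rational(-1, 3), Pow(Add(-8, Y), -1), Add(-10, Y))))
Add(Function('c')(Add(21, Mul(-8, 10)), Function('o')(-40, -35)), Mul(-1, Function('w')(Function('X')(3)))) = Add(Add(2, Add(21, Mul(-8, 10))), Mul(-1, Mul(Rational(1, 3), Pow(Add(-8, Mul(Rational(-1, 8), 3)), -1), Add(10, Mul(-81, Mul(Rational(-1, 8), 3)), Mul(10, Pow(Mul(Rational(-1, 8), 3), 2)))))) = Add(Add(2, Add(21, -80)), Mul(-1, Mul(Rational(1, 3), Pow(Add(-8, Rational(-3, 8)), -1), Add(10, Mul(-81, Rational(-3, 8)), Mul(10, Pow(Rational(-3, 8), 2)))))) = Add(Add(2, -59), Mul(-1, Mul(Rational(1, 3), Pow(Rational(-67, 8), -1), Add(10, Rational(243, 8), Mul(10, Rational(9, 64)))))) = Add(-57, Mul(-1, Mul(Rational(1, 3), Rational(-8, 67), Add(10, Rational(243, 8), Rational(45, 32))))) = Add(-57, Mul(-1, Mul(Rational(1, 3), Rational(-8, 67), Rational(1337, 32)))) = Add(-57, Mul(-1, Rational(-1337, 804))) = Add(-57, Rational(1337, 804)) = Rational(-44491, 804)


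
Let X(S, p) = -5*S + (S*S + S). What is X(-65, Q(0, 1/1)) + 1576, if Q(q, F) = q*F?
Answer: 6061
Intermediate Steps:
Q(q, F) = F*q
X(S, p) = S² - 4*S (X(S, p) = -5*S + (S² + S) = -5*S + (S + S²) = S² - 4*S)
X(-65, Q(0, 1/1)) + 1576 = -65*(-4 - 65) + 1576 = -65*(-69) + 1576 = 4485 + 1576 = 6061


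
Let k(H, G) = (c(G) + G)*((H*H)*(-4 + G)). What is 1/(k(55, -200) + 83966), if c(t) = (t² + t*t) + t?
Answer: -1/49121076034 ≈ -2.0358e-11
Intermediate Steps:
c(t) = t + 2*t² (c(t) = (t² + t²) + t = 2*t² + t = t + 2*t²)
k(H, G) = H²*(-4 + G)*(G + G*(1 + 2*G)) (k(H, G) = (G*(1 + 2*G) + G)*((H*H)*(-4 + G)) = (G + G*(1 + 2*G))*(H²*(-4 + G)) = H²*(-4 + G)*(G + G*(1 + 2*G)))
1/(k(55, -200) + 83966) = 1/(2*(-200)*55²*(-4 + (-200)² - 3*(-200)) + 83966) = 1/(2*(-200)*3025*(-4 + 40000 + 600) + 83966) = 1/(2*(-200)*3025*40596 + 83966) = 1/(-49121160000 + 83966) = 1/(-49121076034) = -1/49121076034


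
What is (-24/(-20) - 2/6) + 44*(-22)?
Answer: -14507/15 ≈ -967.13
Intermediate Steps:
(-24/(-20) - 2/6) + 44*(-22) = (-24*(-1/20) - 2*1/6) - 968 = (6/5 - 1/3) - 968 = 13/15 - 968 = -14507/15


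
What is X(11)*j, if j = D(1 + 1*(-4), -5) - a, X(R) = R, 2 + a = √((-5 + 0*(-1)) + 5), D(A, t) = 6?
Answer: 88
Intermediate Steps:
a = -2 (a = -2 + √((-5 + 0*(-1)) + 5) = -2 + √((-5 + 0) + 5) = -2 + √(-5 + 5) = -2 + √0 = -2 + 0 = -2)
j = 8 (j = 6 - 1*(-2) = 6 + 2 = 8)
X(11)*j = 11*8 = 88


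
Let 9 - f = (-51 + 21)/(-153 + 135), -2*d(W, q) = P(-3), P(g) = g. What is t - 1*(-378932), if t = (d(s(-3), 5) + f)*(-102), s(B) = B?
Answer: 378031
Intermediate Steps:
d(W, q) = 3/2 (d(W, q) = -½*(-3) = 3/2)
f = 22/3 (f = 9 - (-51 + 21)/(-153 + 135) = 9 - (-30)/(-18) = 9 - (-30)*(-1)/18 = 9 - 1*5/3 = 9 - 5/3 = 22/3 ≈ 7.3333)
t = -901 (t = (3/2 + 22/3)*(-102) = (53/6)*(-102) = -901)
t - 1*(-378932) = -901 - 1*(-378932) = -901 + 378932 = 378031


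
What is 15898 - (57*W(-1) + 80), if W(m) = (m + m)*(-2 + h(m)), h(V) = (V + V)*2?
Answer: 15134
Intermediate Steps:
h(V) = 4*V (h(V) = (2*V)*2 = 4*V)
W(m) = 2*m*(-2 + 4*m) (W(m) = (m + m)*(-2 + 4*m) = (2*m)*(-2 + 4*m) = 2*m*(-2 + 4*m))
15898 - (57*W(-1) + 80) = 15898 - (57*(4*(-1)*(-1 + 2*(-1))) + 80) = 15898 - (57*(4*(-1)*(-1 - 2)) + 80) = 15898 - (57*(4*(-1)*(-3)) + 80) = 15898 - (57*12 + 80) = 15898 - (684 + 80) = 15898 - 1*764 = 15898 - 764 = 15134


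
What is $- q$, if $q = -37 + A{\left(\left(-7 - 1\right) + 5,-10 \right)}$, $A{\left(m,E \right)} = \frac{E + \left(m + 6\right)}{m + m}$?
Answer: $\frac{215}{6} \approx 35.833$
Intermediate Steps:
$A{\left(m,E \right)} = \frac{6 + E + m}{2 m}$ ($A{\left(m,E \right)} = \frac{E + \left(6 + m\right)}{2 m} = \left(6 + E + m\right) \frac{1}{2 m} = \frac{6 + E + m}{2 m}$)
$q = - \frac{215}{6}$ ($q = -37 + \frac{6 - 10 + \left(\left(-7 - 1\right) + 5\right)}{2 \left(\left(-7 - 1\right) + 5\right)} = -37 + \frac{6 - 10 + \left(-8 + 5\right)}{2 \left(-8 + 5\right)} = -37 + \frac{6 - 10 - 3}{2 \left(-3\right)} = -37 + \frac{1}{2} \left(- \frac{1}{3}\right) \left(-7\right) = -37 + \frac{7}{6} = - \frac{215}{6} \approx -35.833$)
$- q = \left(-1\right) \left(- \frac{215}{6}\right) = \frac{215}{6}$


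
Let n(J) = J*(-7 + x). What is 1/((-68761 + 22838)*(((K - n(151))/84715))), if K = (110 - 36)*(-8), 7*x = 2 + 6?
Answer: -593005/94004381 ≈ -0.0063083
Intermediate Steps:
x = 8/7 (x = (2 + 6)/7 = (⅐)*8 = 8/7 ≈ 1.1429)
K = -592 (K = 74*(-8) = -592)
n(J) = -41*J/7 (n(J) = J*(-7 + 8/7) = J*(-41/7) = -41*J/7)
1/((-68761 + 22838)*(((K - n(151))/84715))) = 1/((-68761 + 22838)*(((-592 - (-41)*151/7)/84715))) = 1/((-45923)*(((-592 - 1*(-6191/7))*(1/84715)))) = -84715/(-592 + 6191/7)/45923 = -1/(45923*((2047/7)*(1/84715))) = -1/(45923*2047/593005) = -1/45923*593005/2047 = -593005/94004381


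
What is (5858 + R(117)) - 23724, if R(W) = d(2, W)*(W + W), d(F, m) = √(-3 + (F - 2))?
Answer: -17866 + 234*I*√3 ≈ -17866.0 + 405.3*I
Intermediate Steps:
d(F, m) = √(-5 + F) (d(F, m) = √(-3 + (-2 + F)) = √(-5 + F))
R(W) = 2*I*W*√3 (R(W) = √(-5 + 2)*(W + W) = √(-3)*(2*W) = (I*√3)*(2*W) = 2*I*W*√3)
(5858 + R(117)) - 23724 = (5858 + 2*I*117*√3) - 23724 = (5858 + 234*I*√3) - 23724 = -17866 + 234*I*√3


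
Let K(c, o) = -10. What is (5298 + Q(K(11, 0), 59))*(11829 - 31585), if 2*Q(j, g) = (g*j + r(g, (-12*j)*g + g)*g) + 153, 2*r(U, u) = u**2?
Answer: -14851445855323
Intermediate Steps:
r(U, u) = u**2/2
Q(j, g) = 153/2 + g*j/2 + g*(g - 12*g*j)**2/4 (Q(j, g) = ((g*j + (((-12*j)*g + g)**2/2)*g) + 153)/2 = ((g*j + ((-12*g*j + g)**2/2)*g) + 153)/2 = ((g*j + ((g - 12*g*j)**2/2)*g) + 153)/2 = ((g*j + g*(g - 12*g*j)**2/2) + 153)/2 = (153 + g*j + g*(g - 12*g*j)**2/2)/2 = 153/2 + g*j/2 + g*(g - 12*g*j)**2/4)
(5298 + Q(K(11, 0), 59))*(11829 - 31585) = (5298 + (153/2 + (1/2)*59*(-10) + (1/4)*59**3*(-1 + 12*(-10))**2))*(11829 - 31585) = (5298 + (153/2 - 295 + (1/4)*205379*(-1 - 120)**2))*(-19756) = (5298 + (153/2 - 295 + (1/4)*205379*(-121)**2))*(-19756) = (5298 + (153/2 - 295 + (1/4)*205379*14641))*(-19756) = (5298 + (153/2 - 295 + 3006953939/4))*(-19756) = (5298 + 3006953065/4)*(-19756) = (3006974257/4)*(-19756) = -14851445855323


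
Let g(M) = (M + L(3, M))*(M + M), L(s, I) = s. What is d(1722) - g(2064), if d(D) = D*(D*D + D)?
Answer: 5100651756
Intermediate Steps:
g(M) = 2*M*(3 + M) (g(M) = (M + 3)*(M + M) = (3 + M)*(2*M) = 2*M*(3 + M))
d(D) = D*(D + D**2) (d(D) = D*(D**2 + D) = D*(D + D**2))
d(1722) - g(2064) = 1722**2*(1 + 1722) - 2*2064*(3 + 2064) = 2965284*1723 - 2*2064*2067 = 5109184332 - 1*8532576 = 5109184332 - 8532576 = 5100651756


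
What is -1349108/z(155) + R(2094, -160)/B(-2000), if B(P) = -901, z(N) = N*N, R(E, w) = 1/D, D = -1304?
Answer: -1585072361607/28227068600 ≈ -56.154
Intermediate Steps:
R(E, w) = -1/1304 (R(E, w) = 1/(-1304) = -1/1304)
z(N) = N**2
-1349108/z(155) + R(2094, -160)/B(-2000) = -1349108/(155**2) - 1/1304/(-901) = -1349108/24025 - 1/1304*(-1/901) = -1349108*1/24025 + 1/1174904 = -1349108/24025 + 1/1174904 = -1585072361607/28227068600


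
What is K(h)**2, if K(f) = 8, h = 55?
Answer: 64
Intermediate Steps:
K(h)**2 = 8**2 = 64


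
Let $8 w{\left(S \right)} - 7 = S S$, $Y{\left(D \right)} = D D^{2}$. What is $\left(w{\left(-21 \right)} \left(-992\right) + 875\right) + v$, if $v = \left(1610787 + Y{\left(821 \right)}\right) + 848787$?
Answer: $555792558$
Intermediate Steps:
$Y{\left(D \right)} = D^{3}$
$w{\left(S \right)} = \frac{7}{8} + \frac{S^{2}}{8}$ ($w{\left(S \right)} = \frac{7}{8} + \frac{S S}{8} = \frac{7}{8} + \frac{S^{2}}{8}$)
$v = 555847235$ ($v = \left(1610787 + 821^{3}\right) + 848787 = \left(1610787 + 553387661\right) + 848787 = 554998448 + 848787 = 555847235$)
$\left(w{\left(-21 \right)} \left(-992\right) + 875\right) + v = \left(\left(\frac{7}{8} + \frac{\left(-21\right)^{2}}{8}\right) \left(-992\right) + 875\right) + 555847235 = \left(\left(\frac{7}{8} + \frac{1}{8} \cdot 441\right) \left(-992\right) + 875\right) + 555847235 = \left(\left(\frac{7}{8} + \frac{441}{8}\right) \left(-992\right) + 875\right) + 555847235 = \left(56 \left(-992\right) + 875\right) + 555847235 = \left(-55552 + 875\right) + 555847235 = -54677 + 555847235 = 555792558$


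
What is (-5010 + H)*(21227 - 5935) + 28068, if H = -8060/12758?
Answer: -488596397668/6379 ≈ -7.6595e+7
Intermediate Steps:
H = -4030/6379 (H = -8060*1/12758 = -4030/6379 ≈ -0.63176)
(-5010 + H)*(21227 - 5935) + 28068 = (-5010 - 4030/6379)*(21227 - 5935) + 28068 = -31962820/6379*15292 + 28068 = -488775443440/6379 + 28068 = -488596397668/6379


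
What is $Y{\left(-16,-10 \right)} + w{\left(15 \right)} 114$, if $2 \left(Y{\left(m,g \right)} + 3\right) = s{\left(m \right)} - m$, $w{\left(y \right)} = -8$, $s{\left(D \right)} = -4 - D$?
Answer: $-901$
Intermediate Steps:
$Y{\left(m,g \right)} = -5 - m$ ($Y{\left(m,g \right)} = -3 + \frac{\left(-4 - m\right) - m}{2} = -3 + \frac{-4 - 2 m}{2} = -3 - \left(2 + m\right) = -5 - m$)
$Y{\left(-16,-10 \right)} + w{\left(15 \right)} 114 = \left(-5 - -16\right) - 912 = \left(-5 + 16\right) - 912 = 11 - 912 = -901$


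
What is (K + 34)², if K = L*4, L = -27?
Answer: 5476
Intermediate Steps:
K = -108 (K = -27*4 = -108)
(K + 34)² = (-108 + 34)² = (-74)² = 5476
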